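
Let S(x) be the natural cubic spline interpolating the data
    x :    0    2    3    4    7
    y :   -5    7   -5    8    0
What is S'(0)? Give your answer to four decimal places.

Let M_i = S''(x_i). Step sizes h_i = 2, 1, 1, 3; slopes of the chords Δ_i = (y_(i+1) - y_i)/h_i = 6, -12, 13, -8/3.
  2·M_0 + 6·M_1 + 1·M_2 = 6(Δ_1 - Δ_0) = -108
  1·M_1 + 4·M_2 + 1·M_3 = 6(Δ_2 - Δ_1) = 150
  1·M_2 + 8·M_3 + 3·M_4 = 6(Δ_3 - Δ_2) = -94
Natural end conditions: M_0 = M_4 = 0.
Hence M_0 = 0, M_1 = -2321/89, M_2 = 4314/89, M_3 = -1585/89, M_4 = 0.
On [0, 2], S'(x) = b_0 + 2c_0·x + 3d_0·x² with b_0 = Δ_0 - h_0(2M_0 + M_1)/6 = 3923/267, c_0 = M_0/2 = 0, d_0 = (M_1 - M_0)/(6h_0) = -2321/1068. So S'(0) = 3923/267.

14.6929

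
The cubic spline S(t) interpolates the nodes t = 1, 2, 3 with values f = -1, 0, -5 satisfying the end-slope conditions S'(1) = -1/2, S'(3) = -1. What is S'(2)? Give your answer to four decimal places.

Put M_i = S'' at the i-th knot. Here h = (1, 1) and Δ = (1, -5), so the interior equations h_(i-1)·M_(i-1) + 2(h_(i-1)+h_i)·M_i + h_i·M_(i+1) = 6(Δ_i − Δ_(i-1)) read
  1·M_0 + 4·M_1 + 1·M_2 = 6(Δ_1 - Δ_0) = -36
Clamped end conditions give two more equations: 2h_0·M_0 + h_0·M_1 = 6(Δ_0 - S'(1)) = 9 and h_1·M_1 + 2h_1·M_2 = 6(S'(3) - Δ_1) = 24.
Forward elimination and back-substitution give M_0 = 53/4, M_1 = -35/2, M_2 = 83/4.
On [2, 3], S'(t) = b_1 + 2c_1·(t - 2) + 3d_1·(t - 2)² with b_1 = Δ_1 - h_1(2M_1 + M_2)/6 = -21/8, c_1 = M_1/2 = -35/4, d_1 = (M_2 - M_1)/(6h_1) = 51/8. So S'(2) = -21/8.

-2.6250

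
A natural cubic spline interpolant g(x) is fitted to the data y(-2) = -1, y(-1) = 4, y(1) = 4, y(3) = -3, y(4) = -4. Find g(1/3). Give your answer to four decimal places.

Write σ_i for g''(x_i). With h_i = 1, 2, 2, 1 and divided differences Δ_i = 5, 0, -7/2, -1, the continuity of g' gives the tridiagonal system
  1·σ_0 + 6·σ_1 + 2·σ_2 = 6(Δ_1 - Δ_0) = -30
  2·σ_1 + 8·σ_2 + 2·σ_3 = 6(Δ_2 - Δ_1) = -21
  2·σ_2 + 6·σ_3 + 1·σ_4 = 6(Δ_3 - Δ_2) = 15
Natural end conditions: σ_0 = σ_4 = 0.
Forward elimination and back-substitution give σ_0 = 0, σ_1 = -21/5, σ_2 = -12/5, σ_3 = 33/10, σ_4 = 0.
On [-1, 1], g(x) = 4 + 18/5·(x + 1) - 21/10·(x + 1)² + 3/20·(x + 1)³.
With (x + 1) = 4/3: g(1/3) = 244/45.

5.4222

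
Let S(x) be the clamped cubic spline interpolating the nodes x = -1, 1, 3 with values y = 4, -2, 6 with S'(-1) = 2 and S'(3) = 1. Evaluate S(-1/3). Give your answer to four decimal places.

With σ_i denoting the second derivative at x_i, h_i = 2, 2, and Δ_i = (y_(i+1) − y_i)/h_i = -3, 4:
  2·σ_0 + 8·σ_1 + 2·σ_2 = 6(Δ_1 - Δ_0) = 42
Clamped end conditions give two more equations: 2h_0·σ_0 + h_0·σ_1 = 6(Δ_0 - S'(-1)) = -30 and h_1·σ_1 + 2h_1·σ_2 = 6(S'(3) - Δ_1) = -18.
Solving: σ_0 = -13, σ_1 = 11, σ_2 = -10.
On [-1, 1], S(x) = 4 + 2·(x + 1) - 13/2·(x + 1)² + 2·(x + 1)³.
With (x + 1) = 2/3: S(-1/3) = 82/27.

3.0370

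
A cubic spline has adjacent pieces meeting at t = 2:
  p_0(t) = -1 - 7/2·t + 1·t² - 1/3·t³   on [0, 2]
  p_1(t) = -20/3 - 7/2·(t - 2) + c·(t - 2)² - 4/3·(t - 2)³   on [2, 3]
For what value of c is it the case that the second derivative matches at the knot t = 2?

-1

p_0''(t) = 2 - 2·t, so p_0''(2) = -2. On the right, p_1''(2) = 2c, so c = -1.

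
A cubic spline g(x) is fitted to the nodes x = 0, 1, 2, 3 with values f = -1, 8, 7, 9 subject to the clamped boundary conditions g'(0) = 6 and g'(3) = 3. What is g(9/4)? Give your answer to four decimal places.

7.0031

Put M_i = g'' at the i-th knot. Here h = (1, 1, 1) and Δ = (9, -1, 2), so the interior equations h_(i-1)·M_(i-1) + 2(h_(i-1)+h_i)·M_i + h_i·M_(i+1) = 6(Δ_i − Δ_(i-1)) read
  1·M_0 + 4·M_1 + 1·M_2 = 6(Δ_1 - Δ_0) = -60
  1·M_1 + 4·M_2 + 1·M_3 = 6(Δ_2 - Δ_1) = 18
Clamped end conditions give two more equations: 2h_0·M_0 + h_0·M_1 = 6(Δ_0 - g'(0)) = 18 and h_2·M_2 + 2h_2·M_3 = 6(g'(3) - Δ_2) = 6.
Solving the tridiagonal system: M_0 = 102/5, M_1 = -114/5, M_2 = 54/5, M_3 = -12/5.
On [2, 3], g(x) = 7 - 6/5·(x - 2) + 27/5·(x - 2)² - 11/5·(x - 2)³.
With (x - 2) = 1/4: g(9/4) = 2241/320.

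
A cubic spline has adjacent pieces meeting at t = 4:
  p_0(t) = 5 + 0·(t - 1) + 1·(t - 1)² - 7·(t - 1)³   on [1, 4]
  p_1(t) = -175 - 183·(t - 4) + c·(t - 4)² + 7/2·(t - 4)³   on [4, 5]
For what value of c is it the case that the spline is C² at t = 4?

p_0''(t) = 2 - 42·(t - 1), so p_0''(4) = -124. On the right, p_1''(4) = 2c, so c = -62.

-62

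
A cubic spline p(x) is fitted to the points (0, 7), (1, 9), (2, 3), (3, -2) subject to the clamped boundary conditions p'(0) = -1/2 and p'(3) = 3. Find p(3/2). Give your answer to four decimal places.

7.0208

With σ_i denoting the second derivative at x_i, h_i = 1, 1, 1, and Δ_i = (y_(i+1) − y_i)/h_i = 2, -6, -5:
  1·σ_0 + 4·σ_1 + 1·σ_2 = 6(Δ_1 - Δ_0) = -48
  1·σ_1 + 4·σ_2 + 1·σ_3 = 6(Δ_2 - Δ_1) = 6
Clamped end conditions give two more equations: 2h_0·σ_0 + h_0·σ_1 = 6(Δ_0 - p'(0)) = 15 and h_2·σ_2 + 2h_2·σ_3 = 6(p'(3) - Δ_2) = 48.
Hence σ_0 = 46/3, σ_1 = -47/3, σ_2 = -2/3, σ_3 = 73/3.
On [1, 2], p(x) = 9 - 2/3·(x - 1) - 47/6·(x - 1)² + 5/2·(x - 1)³.
With (x - 1) = 1/2: p(3/2) = 337/48.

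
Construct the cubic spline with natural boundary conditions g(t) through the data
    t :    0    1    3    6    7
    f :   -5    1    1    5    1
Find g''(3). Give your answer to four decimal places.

3.8985

Let M_i = g''(x_i). Step sizes h_i = 1, 2, 3, 1; slopes of the chords Δ_i = (y_(i+1) - y_i)/h_i = 6, 0, 4/3, -4.
  1·M_0 + 6·M_1 + 2·M_2 = 6(Δ_1 - Δ_0) = -36
  2·M_1 + 10·M_2 + 3·M_3 = 6(Δ_2 - Δ_1) = 8
  3·M_2 + 8·M_3 + 1·M_4 = 6(Δ_3 - Δ_2) = -32
Natural end conditions: M_0 = M_4 = 0.
Solving: M_0 = 0, M_1 = -1438/197, M_2 = 768/197, M_3 = -1076/197, M_4 = 0.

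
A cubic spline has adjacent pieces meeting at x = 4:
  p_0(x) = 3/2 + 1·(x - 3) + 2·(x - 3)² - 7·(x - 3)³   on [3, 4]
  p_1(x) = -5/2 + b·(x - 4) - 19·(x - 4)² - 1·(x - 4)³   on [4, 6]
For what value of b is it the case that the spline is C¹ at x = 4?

p_0'(x) = 1 + 4·(x - 3) - 21·(x - 3)², so p_0'(4) = -16. On the right, p_1'(4) = b, so b = -16.

-16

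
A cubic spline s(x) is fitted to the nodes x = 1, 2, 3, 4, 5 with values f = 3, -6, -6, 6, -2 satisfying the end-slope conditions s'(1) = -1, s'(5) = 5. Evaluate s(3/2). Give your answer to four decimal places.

With M_i denoting the second derivative at x_i, h_i = 1, 1, 1, 1, and Δ_i = (y_(i+1) − y_i)/h_i = -9, 0, 12, -8:
  1·M_0 + 4·M_1 + 1·M_2 = 6(Δ_1 - Δ_0) = 54
  1·M_1 + 4·M_2 + 1·M_3 = 6(Δ_2 - Δ_1) = 72
  1·M_2 + 4·M_3 + 1·M_4 = 6(Δ_3 - Δ_2) = -120
Clamped end conditions give two more equations: 2h_0·M_0 + h_0·M_1 = 6(Δ_0 - s'(1)) = -48 and h_3·M_3 + 2h_3·M_4 = 6(s'(5) - Δ_3) = 78.
Forward elimination and back-substitution give M_0 = -873/28, M_1 = 201/14, M_2 = 111/4, M_3 = -747/14, M_4 = 1839/28.
On [1, 2], s(x) = 3 - 1·(x - 1) - 873/56·(x - 1)² + 425/56·(x - 1)³.
With (x - 1) = 1/2: s(3/2) = -201/448.

-0.4487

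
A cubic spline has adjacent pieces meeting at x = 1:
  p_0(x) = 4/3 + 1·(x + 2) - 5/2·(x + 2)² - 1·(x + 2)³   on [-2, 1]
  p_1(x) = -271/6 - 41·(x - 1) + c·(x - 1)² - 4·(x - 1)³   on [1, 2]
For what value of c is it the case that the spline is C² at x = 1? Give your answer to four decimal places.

p_0''(x) = -5 - 6·(x + 2), so p_0''(1) = -23. On the right, p_1''(1) = 2c, so c = -23/2.

-11.5000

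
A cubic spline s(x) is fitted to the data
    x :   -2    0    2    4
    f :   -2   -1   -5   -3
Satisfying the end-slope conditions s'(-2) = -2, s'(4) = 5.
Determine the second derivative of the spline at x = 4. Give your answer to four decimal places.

Write M_i for s''(x_i). With h_i = 2, 2, 2 and divided differences Δ_i = 1/2, -2, 1, the continuity of s' gives the tridiagonal system
  2·M_0 + 8·M_1 + 2·M_2 = 6(Δ_1 - Δ_0) = -15
  2·M_1 + 8·M_2 + 2·M_3 = 6(Δ_2 - Δ_1) = 18
Clamped end conditions give two more equations: 2h_0·M_0 + h_0·M_1 = 6(Δ_0 - s'(-2)) = 15 and h_2·M_2 + 2h_2·M_3 = 6(s'(4) - Δ_2) = 24.
Forward elimination and back-substitution give M_0 = 169/30, M_1 = -113/30, M_2 = 29/15, M_3 = 151/30.

5.0333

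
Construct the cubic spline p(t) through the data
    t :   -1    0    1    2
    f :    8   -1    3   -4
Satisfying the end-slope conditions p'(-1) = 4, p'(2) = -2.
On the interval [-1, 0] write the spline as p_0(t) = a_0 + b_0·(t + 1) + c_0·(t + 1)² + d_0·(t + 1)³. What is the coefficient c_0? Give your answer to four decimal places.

-30.4000

With σ_i denoting the second derivative at x_i, h_i = 1, 1, 1, and Δ_i = (y_(i+1) − y_i)/h_i = -9, 4, -7:
  1·σ_0 + 4·σ_1 + 1·σ_2 = 6(Δ_1 - Δ_0) = 78
  1·σ_1 + 4·σ_2 + 1·σ_3 = 6(Δ_2 - Δ_1) = -66
Clamped end conditions give two more equations: 2h_0·σ_0 + h_0·σ_1 = 6(Δ_0 - p'(-1)) = -78 and h_2·σ_2 + 2h_2·σ_3 = 6(p'(2) - Δ_2) = 30.
Hence σ_0 = -304/5, σ_1 = 218/5, σ_2 = -178/5, σ_3 = 164/5.
On [-1, 0], with p_0(t) = a_0 + b_0·(t + 1) + c_0·(t + 1)² + d_0·(t + 1)³: c_0 = σ_0/2 = -152/5, d_0 = (σ_1 - σ_0)/(6h_0) = 87/5, b_0 = Δ_0 - h_0(2σ_0 + σ_1)/6 = 4.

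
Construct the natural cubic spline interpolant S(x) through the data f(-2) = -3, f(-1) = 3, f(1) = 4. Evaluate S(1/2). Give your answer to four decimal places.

Write σ_i for S''(x_i). With h_i = 1, 2 and divided differences Δ_i = 6, 1/2, the continuity of S' gives the tridiagonal system
  1·σ_0 + 6·σ_1 + 2·σ_2 = 6(Δ_1 - Δ_0) = -33
Natural end conditions: σ_0 = σ_2 = 0.
Hence σ_0 = 0, σ_1 = -11/2, σ_2 = 0.
On [-1, 1], S(x) = 3 + 25/6·(x + 1) - 11/4·(x + 1)² + 11/24·(x + 1)³.
With (x + 1) = 3/2: S(1/2) = 295/64.

4.6094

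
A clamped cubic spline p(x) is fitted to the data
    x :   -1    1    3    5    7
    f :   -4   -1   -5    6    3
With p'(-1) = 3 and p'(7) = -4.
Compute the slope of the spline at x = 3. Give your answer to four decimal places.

2.1786

Put M_i = p'' at the i-th knot. Here h = (2, 2, 2, 2) and Δ = (3/2, -2, 11/2, -3/2), so the interior equations h_(i-1)·M_(i-1) + 2(h_(i-1)+h_i)·M_i + h_i·M_(i+1) = 6(Δ_i − Δ_(i-1)) read
  2·M_0 + 8·M_1 + 2·M_2 = 6(Δ_1 - Δ_0) = -21
  2·M_1 + 8·M_2 + 2·M_3 = 6(Δ_2 - Δ_1) = 45
  2·M_2 + 8·M_3 + 2·M_4 = 6(Δ_3 - Δ_2) = -42
Clamped end conditions give two more equations: 2h_0·M_0 + h_0·M_1 = 6(Δ_0 - p'(-1)) = -9 and h_3·M_3 + 2h_3·M_4 = 6(p'(7) - Δ_3) = -15.
Solving the tridiagonal system: M_0 = 19/112, M_1 = -271/56, M_2 = 139/16, M_3 = -415/56, M_4 = -5/112.
On [3, 5], p'(x) = b_2 + 2c_2·(x - 3) + 3d_2·(x - 3)² with b_2 = Δ_2 - h_2(2M_2 + M_3)/6 = 61/28, c_2 = M_2/2 = 139/32, d_2 = (M_3 - M_2)/(6h_2) = -601/448. So p'(3) = 61/28.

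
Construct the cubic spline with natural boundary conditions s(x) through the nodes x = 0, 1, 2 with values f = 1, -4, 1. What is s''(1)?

15

Let M_i = s''(x_i). Step sizes h_i = 1, 1; slopes of the chords Δ_i = (y_(i+1) - y_i)/h_i = -5, 5.
  1·M_0 + 4·M_1 + 1·M_2 = 6(Δ_1 - Δ_0) = 60
Natural end conditions: M_0 = M_2 = 0.
Hence M_0 = 0, M_1 = 15, M_2 = 0.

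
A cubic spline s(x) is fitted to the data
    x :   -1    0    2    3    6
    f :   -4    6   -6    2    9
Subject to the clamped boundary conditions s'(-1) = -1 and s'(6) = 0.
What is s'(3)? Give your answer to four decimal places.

9.6598

With m_i denoting the second derivative at x_i, h_i = 1, 2, 1, 3, and Δ_i = (y_(i+1) − y_i)/h_i = 10, -6, 8, 7/3:
  1·m_0 + 6·m_1 + 2·m_2 = 6(Δ_1 - Δ_0) = -96
  2·m_1 + 6·m_2 + 1·m_3 = 6(Δ_2 - Δ_1) = 84
  1·m_2 + 8·m_3 + 3·m_4 = 6(Δ_3 - Δ_2) = -34
Clamped end conditions give two more equations: 2h_0·m_0 + h_0·m_1 = 6(Δ_0 - s'(-1)) = 66 and h_3·m_3 + 2h_3·m_4 = 6(s'(6) - Δ_3) = -14.
Solving the tridiagonal system: m_0 = 3021/61, m_1 = -2016/61, m_2 = 3219/122, m_3 = -501/61, m_4 = 649/366.
On [3, 6], s'(x) = b_3 + 2c_3·(x - 3) + 3d_3·(x - 3)² with b_3 = Δ_3 - h_3(2m_3 + m_4)/6 = 2357/244, c_3 = m_3/2 = -501/122, d_3 = (m_4 - m_3)/(6h_3) = 3655/6588. So s'(3) = 2357/244.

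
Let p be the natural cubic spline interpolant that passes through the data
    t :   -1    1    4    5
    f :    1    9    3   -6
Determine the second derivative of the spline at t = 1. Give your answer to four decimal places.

-2.2817

With m_i denoting the second derivative at x_i, h_i = 2, 3, 1, and Δ_i = (y_(i+1) − y_i)/h_i = 4, -2, -9:
  2·m_0 + 10·m_1 + 3·m_2 = 6(Δ_1 - Δ_0) = -36
  3·m_1 + 8·m_2 + 1·m_3 = 6(Δ_2 - Δ_1) = -42
Natural end conditions: m_0 = m_3 = 0.
Solving: m_0 = 0, m_1 = -162/71, m_2 = -312/71, m_3 = 0.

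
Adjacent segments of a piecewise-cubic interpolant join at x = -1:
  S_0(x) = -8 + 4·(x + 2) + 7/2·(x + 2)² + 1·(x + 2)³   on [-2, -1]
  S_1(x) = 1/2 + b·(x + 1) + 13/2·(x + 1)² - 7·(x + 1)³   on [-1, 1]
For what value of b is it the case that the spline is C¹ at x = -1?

14

S_0'(x) = 4 + 7·(x + 2) + 3·(x + 2)², so S_0'(-1) = 14. On the right, S_1'(-1) = b, so b = 14.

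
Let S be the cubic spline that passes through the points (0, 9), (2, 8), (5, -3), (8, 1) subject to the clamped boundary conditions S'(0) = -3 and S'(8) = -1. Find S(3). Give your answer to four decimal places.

4.7183

With m_i denoting the second derivative at x_i, h_i = 2, 3, 3, and Δ_i = (y_(i+1) − y_i)/h_i = -1/2, -11/3, 4/3:
  2·m_0 + 10·m_1 + 3·m_2 = 6(Δ_1 - Δ_0) = -19
  3·m_1 + 12·m_2 + 3·m_3 = 6(Δ_2 - Δ_1) = 30
Clamped end conditions give two more equations: 2h_0·m_0 + h_0·m_1 = 6(Δ_0 - S'(0)) = 15 and h_2·m_2 + 2h_2·m_3 = 6(S'(8) - Δ_2) = -14.
Solving: m_0 = 229/38, m_1 = -173/38, m_2 = 275/57, m_3 = -541/114.
On [2, 5], S(x) = 8 - 29/19·(x - 2) - 173/76·(x - 2)² + 1069/2052·(x - 2)³.
With (x - 2) = 1: S(3) = 4841/1026.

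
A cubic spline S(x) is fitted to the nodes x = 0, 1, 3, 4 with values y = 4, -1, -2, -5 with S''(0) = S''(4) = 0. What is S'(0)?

-6

Put M_i = S'' at the i-th knot. Here h = (1, 2, 1) and Δ = (-5, -1/2, -3), so the interior equations h_(i-1)·M_(i-1) + 2(h_(i-1)+h_i)·M_i + h_i·M_(i+1) = 6(Δ_i − Δ_(i-1)) read
  1·M_0 + 6·M_1 + 2·M_2 = 6(Δ_1 - Δ_0) = 27
  2·M_1 + 6·M_2 + 1·M_3 = 6(Δ_2 - Δ_1) = -15
Natural end conditions: M_0 = M_3 = 0.
Forward elimination and back-substitution give M_0 = 0, M_1 = 6, M_2 = -9/2, M_3 = 0.
On [0, 1], S'(x) = b_0 + 2c_0·x + 3d_0·x² with b_0 = Δ_0 - h_0(2M_0 + M_1)/6 = -6, c_0 = M_0/2 = 0, d_0 = (M_1 - M_0)/(6h_0) = 1. So S'(0) = -6.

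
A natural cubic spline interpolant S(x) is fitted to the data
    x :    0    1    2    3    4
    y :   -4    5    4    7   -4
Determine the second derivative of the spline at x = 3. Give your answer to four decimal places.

-25.2857

Put m_i = S'' at the i-th knot. Here h = (1, 1, 1, 1) and Δ = (9, -1, 3, -11), so the interior equations h_(i-1)·m_(i-1) + 2(h_(i-1)+h_i)·m_i + h_i·m_(i+1) = 6(Δ_i − Δ_(i-1)) read
  1·m_0 + 4·m_1 + 1·m_2 = 6(Δ_1 - Δ_0) = -60
  1·m_1 + 4·m_2 + 1·m_3 = 6(Δ_2 - Δ_1) = 24
  1·m_2 + 4·m_3 + 1·m_4 = 6(Δ_3 - Δ_2) = -84
Natural end conditions: m_0 = m_4 = 0.
Solving: m_0 = 0, m_1 = -135/7, m_2 = 120/7, m_3 = -177/7, m_4 = 0.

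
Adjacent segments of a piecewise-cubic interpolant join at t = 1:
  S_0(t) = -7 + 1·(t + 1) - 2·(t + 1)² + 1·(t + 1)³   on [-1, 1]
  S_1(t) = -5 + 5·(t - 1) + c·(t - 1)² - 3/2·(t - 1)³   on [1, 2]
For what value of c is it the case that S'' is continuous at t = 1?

4

S_0''(t) = -4 + 6·(t + 1), so S_0''(1) = 8. On the right, S_1''(1) = 2c, so c = 4.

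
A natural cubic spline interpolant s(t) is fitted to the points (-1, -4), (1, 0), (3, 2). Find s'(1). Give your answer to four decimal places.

1.5000

Write m_i for s''(x_i). With h_i = 2, 2 and divided differences Δ_i = 2, 1, the continuity of s' gives the tridiagonal system
  2·m_0 + 8·m_1 + 2·m_2 = 6(Δ_1 - Δ_0) = -6
Natural end conditions: m_0 = m_2 = 0.
Hence m_0 = 0, m_1 = -3/4, m_2 = 0.
On [1, 3], s'(t) = b_1 + 2c_1·(t - 1) + 3d_1·(t - 1)² with b_1 = Δ_1 - h_1(2m_1 + m_2)/6 = 3/2, c_1 = m_1/2 = -3/8, d_1 = (m_2 - m_1)/(6h_1) = 1/16. So s'(1) = 3/2.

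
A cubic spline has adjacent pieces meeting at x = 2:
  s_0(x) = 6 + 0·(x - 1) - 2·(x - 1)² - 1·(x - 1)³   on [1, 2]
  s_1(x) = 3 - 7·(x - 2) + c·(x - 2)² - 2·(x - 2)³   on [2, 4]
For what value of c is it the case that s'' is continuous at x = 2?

s_0''(x) = -4 - 6·(x - 1), so s_0''(2) = -10. On the right, s_1''(2) = 2c, so c = -5.

-5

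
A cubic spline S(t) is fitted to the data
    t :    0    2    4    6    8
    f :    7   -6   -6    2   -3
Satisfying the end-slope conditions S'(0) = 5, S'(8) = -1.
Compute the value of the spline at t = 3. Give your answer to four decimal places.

-9.0268

With M_i denoting the second derivative at x_i, h_i = 2, 2, 2, 2, and Δ_i = (y_(i+1) − y_i)/h_i = -13/2, 0, 4, -5/2:
  2·M_0 + 8·M_1 + 2·M_2 = 6(Δ_1 - Δ_0) = 39
  2·M_1 + 8·M_2 + 2·M_3 = 6(Δ_2 - Δ_1) = 24
  2·M_2 + 8·M_3 + 2·M_4 = 6(Δ_3 - Δ_2) = -39
Clamped end conditions give two more equations: 2h_0·M_0 + h_0·M_1 = 6(Δ_0 - S'(0)) = -69 and h_3·M_3 + 2h_3·M_4 = 6(S'(8) - Δ_3) = 9.
Hence M_0 = -621/28, M_1 = 69/7, M_2 = 9/4, M_3 = -48/7, M_4 = 159/28.
On [2, 4], S(t) = -6 - 205/28·(t - 2) + 69/14·(t - 2)² - 71/112·(t - 2)³.
With (t - 2) = 1: S(3) = -1011/112.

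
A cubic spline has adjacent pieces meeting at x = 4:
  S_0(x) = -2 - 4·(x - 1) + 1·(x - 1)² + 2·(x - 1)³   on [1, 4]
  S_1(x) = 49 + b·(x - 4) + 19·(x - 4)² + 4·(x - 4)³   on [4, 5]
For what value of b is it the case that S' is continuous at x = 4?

S_0'(x) = -4 + 2·(x - 1) + 6·(x - 1)², so S_0'(4) = 56. On the right, S_1'(4) = b, so b = 56.

56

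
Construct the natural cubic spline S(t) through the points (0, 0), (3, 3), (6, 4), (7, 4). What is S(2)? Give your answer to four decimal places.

2.1660

With M_i denoting the second derivative at x_i, h_i = 3, 3, 1, and Δ_i = (y_(i+1) − y_i)/h_i = 1, 1/3, 0:
  3·M_0 + 12·M_1 + 3·M_2 = 6(Δ_1 - Δ_0) = -4
  3·M_1 + 8·M_2 + 1·M_3 = 6(Δ_2 - Δ_1) = -2
Natural end conditions: M_0 = M_3 = 0.
Hence M_0 = 0, M_1 = -26/87, M_2 = -4/29, M_3 = 0.
On [0, 3], S(t) = 0 + 100/87·t + 0·t² - 13/783·t³.
With t = 2: S(2) = 1696/783.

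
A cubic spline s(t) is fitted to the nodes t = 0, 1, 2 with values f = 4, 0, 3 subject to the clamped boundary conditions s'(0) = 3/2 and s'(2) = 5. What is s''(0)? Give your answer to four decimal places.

With σ_i denoting the second derivative at x_i, h_i = 1, 1, and Δ_i = (y_(i+1) − y_i)/h_i = -4, 3:
  1·σ_0 + 4·σ_1 + 1·σ_2 = 6(Δ_1 - Δ_0) = 42
Clamped end conditions give two more equations: 2h_0·σ_0 + h_0·σ_1 = 6(Δ_0 - s'(0)) = -33 and h_1·σ_1 + 2h_1·σ_2 = 6(s'(2) - Δ_1) = 12.
Solving: σ_0 = -101/4, σ_1 = 35/2, σ_2 = -11/4.

-25.2500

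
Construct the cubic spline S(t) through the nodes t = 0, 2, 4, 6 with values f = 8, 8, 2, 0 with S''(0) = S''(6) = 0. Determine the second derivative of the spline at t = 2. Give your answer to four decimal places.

Write m_i for S''(x_i). With h_i = 2, 2, 2 and divided differences Δ_i = 0, -3, -1, the continuity of S' gives the tridiagonal system
  2·m_0 + 8·m_1 + 2·m_2 = 6(Δ_1 - Δ_0) = -18
  2·m_1 + 8·m_2 + 2·m_3 = 6(Δ_2 - Δ_1) = 12
Natural end conditions: m_0 = m_3 = 0.
Forward elimination and back-substitution give m_0 = 0, m_1 = -14/5, m_2 = 11/5, m_3 = 0.

-2.8000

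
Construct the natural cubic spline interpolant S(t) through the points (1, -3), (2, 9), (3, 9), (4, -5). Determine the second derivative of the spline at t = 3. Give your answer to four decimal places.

-17.6000

With m_i denoting the second derivative at x_i, h_i = 1, 1, 1, and Δ_i = (y_(i+1) − y_i)/h_i = 12, 0, -14:
  1·m_0 + 4·m_1 + 1·m_2 = 6(Δ_1 - Δ_0) = -72
  1·m_1 + 4·m_2 + 1·m_3 = 6(Δ_2 - Δ_1) = -84
Natural end conditions: m_0 = m_3 = 0.
Forward elimination and back-substitution give m_0 = 0, m_1 = -68/5, m_2 = -88/5, m_3 = 0.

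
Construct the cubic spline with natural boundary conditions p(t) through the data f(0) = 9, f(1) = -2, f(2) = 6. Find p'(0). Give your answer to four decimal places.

-15.7500

With M_i denoting the second derivative at x_i, h_i = 1, 1, and Δ_i = (y_(i+1) − y_i)/h_i = -11, 8:
  1·M_0 + 4·M_1 + 1·M_2 = 6(Δ_1 - Δ_0) = 114
Natural end conditions: M_0 = M_2 = 0.
Solving: M_0 = 0, M_1 = 57/2, M_2 = 0.
On [0, 1], p'(t) = b_0 + 2c_0·t + 3d_0·t² with b_0 = Δ_0 - h_0(2M_0 + M_1)/6 = -63/4, c_0 = M_0/2 = 0, d_0 = (M_1 - M_0)/(6h_0) = 19/4. So p'(0) = -63/4.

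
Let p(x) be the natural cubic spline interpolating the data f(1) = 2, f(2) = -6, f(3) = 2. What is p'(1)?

-12

Let M_i = p''(x_i). Step sizes h_i = 1, 1; slopes of the chords Δ_i = (y_(i+1) - y_i)/h_i = -8, 8.
  1·M_0 + 4·M_1 + 1·M_2 = 6(Δ_1 - Δ_0) = 96
Natural end conditions: M_0 = M_2 = 0.
Hence M_0 = 0, M_1 = 24, M_2 = 0.
On [1, 2], p'(x) = b_0 + 2c_0·(x - 1) + 3d_0·(x - 1)² with b_0 = Δ_0 - h_0(2M_0 + M_1)/6 = -12, c_0 = M_0/2 = 0, d_0 = (M_1 - M_0)/(6h_0) = 4. So p'(1) = -12.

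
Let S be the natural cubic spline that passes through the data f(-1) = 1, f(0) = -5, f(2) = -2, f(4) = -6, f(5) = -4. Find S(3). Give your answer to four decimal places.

Let σ_i = S''(x_i). Step sizes h_i = 1, 2, 2, 1; slopes of the chords Δ_i = (y_(i+1) - y_i)/h_i = -6, 3/2, -2, 2.
  1·σ_0 + 6·σ_1 + 2·σ_2 = 6(Δ_1 - Δ_0) = 45
  2·σ_1 + 8·σ_2 + 2·σ_3 = 6(Δ_2 - Δ_1) = -21
  2·σ_2 + 6·σ_3 + 1·σ_4 = 6(Δ_3 - Δ_2) = 24
Natural end conditions: σ_0 = σ_4 = 0.
Solving: σ_0 = 0, σ_1 = 97/10, σ_2 = -33/5, σ_3 = 31/5, σ_4 = 0.
On [2, 4], S(x) = -2 + 1/3·(x - 2) - 33/10·(x - 2)² + 16/15·(x - 2)³.
With (x - 2) = 1: S(3) = -39/10.

-3.9000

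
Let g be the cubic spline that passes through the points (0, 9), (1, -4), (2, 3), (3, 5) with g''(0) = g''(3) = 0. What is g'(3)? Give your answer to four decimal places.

Put M_i = g'' at the i-th knot. Here h = (1, 1, 1) and Δ = (-13, 7, 2), so the interior equations h_(i-1)·M_(i-1) + 2(h_(i-1)+h_i)·M_i + h_i·M_(i+1) = 6(Δ_i − Δ_(i-1)) read
  1·M_0 + 4·M_1 + 1·M_2 = 6(Δ_1 - Δ_0) = 120
  1·M_1 + 4·M_2 + 1·M_3 = 6(Δ_2 - Δ_1) = -30
Natural end conditions: M_0 = M_3 = 0.
Hence M_0 = 0, M_1 = 34, M_2 = -16, M_3 = 0.
On [2, 3], g'(x) = b_2 + 2c_2·(x - 2) + 3d_2·(x - 2)² with b_2 = Δ_2 - h_2(2M_2 + M_3)/6 = 22/3, c_2 = M_2/2 = -8, d_2 = (M_3 - M_2)/(6h_2) = 8/3. So g'(3) = -2/3.

-0.6667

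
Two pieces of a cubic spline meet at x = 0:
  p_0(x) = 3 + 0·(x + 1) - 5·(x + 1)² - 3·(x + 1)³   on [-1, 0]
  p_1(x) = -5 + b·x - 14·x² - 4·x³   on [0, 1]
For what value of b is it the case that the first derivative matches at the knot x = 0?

p_0'(x) = 0 - 10·(x + 1) - 9·(x + 1)², so p_0'(0) = -19. On the right, p_1'(0) = b, so b = -19.

-19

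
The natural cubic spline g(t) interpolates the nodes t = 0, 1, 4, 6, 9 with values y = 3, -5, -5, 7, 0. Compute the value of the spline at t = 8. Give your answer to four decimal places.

4.8492

Put M_i = g'' at the i-th knot. Here h = (1, 3, 2, 3) and Δ = (-8, 0, 6, -7/3), so the interior equations h_(i-1)·M_(i-1) + 2(h_(i-1)+h_i)·M_i + h_i·M_(i+1) = 6(Δ_i − Δ_(i-1)) read
  1·M_0 + 8·M_1 + 3·M_2 = 6(Δ_1 - Δ_0) = 48
  3·M_1 + 10·M_2 + 2·M_3 = 6(Δ_2 - Δ_1) = 36
  2·M_2 + 10·M_3 + 3·M_4 = 6(Δ_3 - Δ_2) = -50
Natural end conditions: M_0 = M_4 = 0.
Solving: M_0 = 0, M_1 = 538/113, M_2 = 1120/339, M_3 = -1919/339, M_4 = 0.
On [6, 9], g(t) = 7 + 376/113·(t - 6) - 1919/678·(t - 6)² + 1919/6102·(t - 6)³.
With (t - 6) = 2: g(8) = 14795/3051.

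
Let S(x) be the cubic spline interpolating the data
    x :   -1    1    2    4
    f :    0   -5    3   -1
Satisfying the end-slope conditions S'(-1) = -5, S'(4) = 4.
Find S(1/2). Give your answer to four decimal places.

Let m_i = S''(x_i). Step sizes h_i = 2, 1, 2; slopes of the chords Δ_i = (y_(i+1) - y_i)/h_i = -5/2, 8, -2.
  2·m_0 + 6·m_1 + 1·m_2 = 6(Δ_1 - Δ_0) = 63
  1·m_1 + 6·m_2 + 2·m_3 = 6(Δ_2 - Δ_1) = -60
Clamped end conditions give two more equations: 2h_0·m_0 + h_0·m_1 = 6(Δ_0 - S'(-1)) = 15 and h_2·m_2 + 2h_2·m_3 = 6(S'(4) - Δ_2) = 36.
Forward elimination and back-substitution give m_0 = -117/32, m_1 = 237/16, m_2 = -297/16, m_3 = 585/32.
On [-1, 1], S(x) = 0 - 5·(x + 1) - 117/64·(x + 1)² + 197/128·(x + 1)³.
With (x + 1) = 3/2: S(1/2) = -6573/1024.

-6.4189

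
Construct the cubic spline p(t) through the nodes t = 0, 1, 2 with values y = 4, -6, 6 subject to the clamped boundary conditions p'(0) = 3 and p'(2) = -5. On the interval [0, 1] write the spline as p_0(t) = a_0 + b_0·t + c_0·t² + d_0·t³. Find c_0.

Let M_i = p''(x_i). Step sizes h_i = 1, 1; slopes of the chords Δ_i = (y_(i+1) - y_i)/h_i = -10, 12.
  1·M_0 + 4·M_1 + 1·M_2 = 6(Δ_1 - Δ_0) = 132
Clamped end conditions give two more equations: 2h_0·M_0 + h_0·M_1 = 6(Δ_0 - p'(0)) = -78 and h_1·M_1 + 2h_1·M_2 = 6(p'(2) - Δ_1) = -102.
Solving the tridiagonal system: M_0 = -76, M_1 = 74, M_2 = -88.
On [0, 1], with p_0(t) = a_0 + b_0·t + c_0·t² + d_0·t³: c_0 = M_0/2 = -38, d_0 = (M_1 - M_0)/(6h_0) = 25, b_0 = Δ_0 - h_0(2M_0 + M_1)/6 = 3.

-38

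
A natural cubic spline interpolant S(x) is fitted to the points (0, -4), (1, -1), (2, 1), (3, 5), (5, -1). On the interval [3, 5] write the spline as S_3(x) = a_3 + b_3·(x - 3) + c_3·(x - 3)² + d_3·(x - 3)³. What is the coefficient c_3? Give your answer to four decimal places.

-3.9767

Put M_i = S'' at the i-th knot. Here h = (1, 1, 1, 2) and Δ = (3, 2, 4, -3), so the interior equations h_(i-1)·M_(i-1) + 2(h_(i-1)+h_i)·M_i + h_i·M_(i+1) = 6(Δ_i − Δ_(i-1)) read
  1·M_0 + 4·M_1 + 1·M_2 = 6(Δ_1 - Δ_0) = -6
  1·M_1 + 4·M_2 + 1·M_3 = 6(Δ_2 - Δ_1) = 12
  1·M_2 + 6·M_3 + 2·M_4 = 6(Δ_3 - Δ_2) = -42
Natural end conditions: M_0 = M_4 = 0.
Solving the tridiagonal system: M_0 = 0, M_1 = -126/43, M_2 = 246/43, M_3 = -342/43, M_4 = 0.
On [3, 5], with S_3(x) = a_3 + b_3·(x - 3) + c_3·(x - 3)² + d_3·(x - 3)³: c_3 = M_3/2 = -171/43, d_3 = (M_4 - M_3)/(6h_3) = 57/86, b_3 = Δ_3 - h_3(2M_3 + M_4)/6 = 99/43.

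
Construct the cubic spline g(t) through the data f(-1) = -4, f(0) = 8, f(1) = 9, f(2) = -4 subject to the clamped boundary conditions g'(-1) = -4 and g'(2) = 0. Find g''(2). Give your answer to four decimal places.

Write M_i for g''(x_i). With h_i = 1, 1, 1 and divided differences Δ_i = 12, 1, -13, the continuity of g' gives the tridiagonal system
  1·M_0 + 4·M_1 + 1·M_2 = 6(Δ_1 - Δ_0) = -66
  1·M_1 + 4·M_2 + 1·M_3 = 6(Δ_2 - Δ_1) = -84
Clamped end conditions give two more equations: 2h_0·M_0 + h_0·M_1 = 6(Δ_0 - g'(-1)) = 96 and h_2·M_2 + 2h_2·M_3 = 6(g'(2) - Δ_2) = 78.
Solving the tridiagonal system: M_0 = 904/15, M_1 = -368/15, M_2 = -422/15, M_3 = 796/15.

53.0667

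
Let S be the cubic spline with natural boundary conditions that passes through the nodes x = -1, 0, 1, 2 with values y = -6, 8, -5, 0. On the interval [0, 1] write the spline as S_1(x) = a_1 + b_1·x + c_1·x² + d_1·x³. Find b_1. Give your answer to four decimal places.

-2.8000

Put M_i = S'' at the i-th knot. Here h = (1, 1, 1) and Δ = (14, -13, 5), so the interior equations h_(i-1)·M_(i-1) + 2(h_(i-1)+h_i)·M_i + h_i·M_(i+1) = 6(Δ_i − Δ_(i-1)) read
  1·M_0 + 4·M_1 + 1·M_2 = 6(Δ_1 - Δ_0) = -162
  1·M_1 + 4·M_2 + 1·M_3 = 6(Δ_2 - Δ_1) = 108
Natural end conditions: M_0 = M_3 = 0.
Forward elimination and back-substitution give M_0 = 0, M_1 = -252/5, M_2 = 198/5, M_3 = 0.
On [0, 1], with S_1(x) = a_1 + b_1·x + c_1·x² + d_1·x³: c_1 = M_1/2 = -126/5, d_1 = (M_2 - M_1)/(6h_1) = 15, b_1 = Δ_1 - h_1(2M_1 + M_2)/6 = -14/5.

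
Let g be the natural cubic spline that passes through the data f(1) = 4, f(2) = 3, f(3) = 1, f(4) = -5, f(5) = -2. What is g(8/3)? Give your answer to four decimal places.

Let m_i = g''(x_i). Step sizes h_i = 1, 1, 1, 1; slopes of the chords Δ_i = (y_(i+1) - y_i)/h_i = -1, -2, -6, 3.
  1·m_0 + 4·m_1 + 1·m_2 = 6(Δ_1 - Δ_0) = -6
  1·m_1 + 4·m_2 + 1·m_3 = 6(Δ_2 - Δ_1) = -24
  1·m_2 + 4·m_3 + 1·m_4 = 6(Δ_3 - Δ_2) = 54
Natural end conditions: m_0 = m_4 = 0.
Solving the tridiagonal system: m_0 = 0, m_1 = 15/14, m_2 = -72/7, m_3 = 225/14, m_4 = 0.
On [2, 3], g(x) = 3 - 9/14·(x - 2) + 15/28·(x - 2)² - 53/28·(x - 2)³.
With (x - 2) = 2/3: g(8/3) = 425/189.

2.2487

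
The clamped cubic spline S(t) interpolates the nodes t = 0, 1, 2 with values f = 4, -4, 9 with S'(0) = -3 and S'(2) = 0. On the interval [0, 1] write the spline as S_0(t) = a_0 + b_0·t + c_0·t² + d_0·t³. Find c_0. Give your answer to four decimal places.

With m_i denoting the second derivative at x_i, h_i = 1, 1, and Δ_i = (y_(i+1) − y_i)/h_i = -8, 13:
  1·m_0 + 4·m_1 + 1·m_2 = 6(Δ_1 - Δ_0) = 126
Clamped end conditions give two more equations: 2h_0·m_0 + h_0·m_1 = 6(Δ_0 - S'(0)) = -30 and h_1·m_1 + 2h_1·m_2 = 6(S'(2) - Δ_1) = -78.
Solving the tridiagonal system: m_0 = -45, m_1 = 60, m_2 = -69.
On [0, 1], with S_0(t) = a_0 + b_0·t + c_0·t² + d_0·t³: c_0 = m_0/2 = -45/2, d_0 = (m_1 - m_0)/(6h_0) = 35/2, b_0 = Δ_0 - h_0(2m_0 + m_1)/6 = -3.

-22.5000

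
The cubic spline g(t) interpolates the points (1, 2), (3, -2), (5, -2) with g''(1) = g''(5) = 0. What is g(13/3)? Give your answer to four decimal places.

-2.2963

Let M_i = g''(x_i). Step sizes h_i = 2, 2; slopes of the chords Δ_i = (y_(i+1) - y_i)/h_i = -2, 0.
  2·M_0 + 8·M_1 + 2·M_2 = 6(Δ_1 - Δ_0) = 12
Natural end conditions: M_0 = M_2 = 0.
Hence M_0 = 0, M_1 = 3/2, M_2 = 0.
On [3, 5], g(t) = -2 - 1·(t - 3) + 3/4·(t - 3)² - 1/8·(t - 3)³.
With (t - 3) = 4/3: g(13/3) = -62/27.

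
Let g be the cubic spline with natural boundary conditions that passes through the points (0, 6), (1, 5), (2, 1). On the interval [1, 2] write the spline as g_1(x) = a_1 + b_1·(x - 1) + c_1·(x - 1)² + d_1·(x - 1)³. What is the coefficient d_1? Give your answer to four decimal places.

Put M_i = g'' at the i-th knot. Here h = (1, 1) and Δ = (-1, -4), so the interior equations h_(i-1)·M_(i-1) + 2(h_(i-1)+h_i)·M_i + h_i·M_(i+1) = 6(Δ_i − Δ_(i-1)) read
  1·M_0 + 4·M_1 + 1·M_2 = 6(Δ_1 - Δ_0) = -18
Natural end conditions: M_0 = M_2 = 0.
Solving: M_0 = 0, M_1 = -9/2, M_2 = 0.
On [1, 2], with g_1(x) = a_1 + b_1·(x - 1) + c_1·(x - 1)² + d_1·(x - 1)³: c_1 = M_1/2 = -9/4, d_1 = (M_2 - M_1)/(6h_1) = 3/4, b_1 = Δ_1 - h_1(2M_1 + M_2)/6 = -5/2.

0.7500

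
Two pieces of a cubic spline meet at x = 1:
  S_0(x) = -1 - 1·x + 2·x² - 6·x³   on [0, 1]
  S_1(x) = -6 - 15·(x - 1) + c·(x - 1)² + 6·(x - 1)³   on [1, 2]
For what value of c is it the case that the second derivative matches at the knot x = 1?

S_0''(x) = 4 - 36·x, so S_0''(1) = -32. On the right, S_1''(1) = 2c, so c = -16.

-16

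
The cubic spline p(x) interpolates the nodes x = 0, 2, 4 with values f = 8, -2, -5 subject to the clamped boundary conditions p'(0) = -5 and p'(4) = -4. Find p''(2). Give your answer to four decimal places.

4.7500

With M_i denoting the second derivative at x_i, h_i = 2, 2, and Δ_i = (y_(i+1) − y_i)/h_i = -5, -3/2:
  2·M_0 + 8·M_1 + 2·M_2 = 6(Δ_1 - Δ_0) = 21
Clamped end conditions give two more equations: 2h_0·M_0 + h_0·M_1 = 6(Δ_0 - p'(0)) = 0 and h_1·M_1 + 2h_1·M_2 = 6(p'(4) - Δ_1) = -15.
Solving the tridiagonal system: M_0 = -19/8, M_1 = 19/4, M_2 = -49/8.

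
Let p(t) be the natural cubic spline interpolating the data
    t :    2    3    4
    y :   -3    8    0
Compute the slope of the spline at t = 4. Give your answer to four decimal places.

-12.7500

Put m_i = p'' at the i-th knot. Here h = (1, 1) and Δ = (11, -8), so the interior equations h_(i-1)·m_(i-1) + 2(h_(i-1)+h_i)·m_i + h_i·m_(i+1) = 6(Δ_i − Δ_(i-1)) read
  1·m_0 + 4·m_1 + 1·m_2 = 6(Δ_1 - Δ_0) = -114
Natural end conditions: m_0 = m_2 = 0.
Hence m_0 = 0, m_1 = -57/2, m_2 = 0.
On [3, 4], p'(t) = b_1 + 2c_1·(t - 3) + 3d_1·(t - 3)² with b_1 = Δ_1 - h_1(2m_1 + m_2)/6 = 3/2, c_1 = m_1/2 = -57/4, d_1 = (m_2 - m_1)/(6h_1) = 19/4. So p'(4) = -51/4.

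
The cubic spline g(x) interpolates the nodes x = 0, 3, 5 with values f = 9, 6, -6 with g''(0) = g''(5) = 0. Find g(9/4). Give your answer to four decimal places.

8.2266

Put σ_i = g'' at the i-th knot. Here h = (3, 2) and Δ = (-1, -6), so the interior equations h_(i-1)·σ_(i-1) + 2(h_(i-1)+h_i)·σ_i + h_i·σ_(i+1) = 6(Δ_i − Δ_(i-1)) read
  3·σ_0 + 10·σ_1 + 2·σ_2 = 6(Δ_1 - Δ_0) = -30
Natural end conditions: σ_0 = σ_2 = 0.
Hence σ_0 = 0, σ_1 = -3, σ_2 = 0.
On [0, 3], g(x) = 9 + 1/2·x + 0·x² - 1/6·x³.
With x = 9/4: g(9/4) = 1053/128.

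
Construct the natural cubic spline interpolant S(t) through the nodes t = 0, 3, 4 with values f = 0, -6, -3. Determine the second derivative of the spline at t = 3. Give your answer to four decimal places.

Let M_i = S''(x_i). Step sizes h_i = 3, 1; slopes of the chords Δ_i = (y_(i+1) - y_i)/h_i = -2, 3.
  3·M_0 + 8·M_1 + 1·M_2 = 6(Δ_1 - Δ_0) = 30
Natural end conditions: M_0 = M_2 = 0.
Hence M_0 = 0, M_1 = 15/4, M_2 = 0.

3.7500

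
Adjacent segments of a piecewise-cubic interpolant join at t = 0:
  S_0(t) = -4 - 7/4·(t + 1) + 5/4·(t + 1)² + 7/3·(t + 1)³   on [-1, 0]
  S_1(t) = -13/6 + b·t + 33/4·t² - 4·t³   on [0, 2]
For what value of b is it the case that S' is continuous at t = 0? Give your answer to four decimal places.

S_0'(t) = -7/4 + 5/2·(t + 1) + 7·(t + 1)², so S_0'(0) = 31/4. On the right, S_1'(0) = b, so b = 31/4.

7.7500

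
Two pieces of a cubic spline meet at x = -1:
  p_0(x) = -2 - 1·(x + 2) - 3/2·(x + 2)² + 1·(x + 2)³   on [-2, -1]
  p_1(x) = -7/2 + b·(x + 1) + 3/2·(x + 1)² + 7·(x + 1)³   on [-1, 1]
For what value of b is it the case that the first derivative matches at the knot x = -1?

p_0'(x) = -1 - 3·(x + 2) + 3·(x + 2)², so p_0'(-1) = -1. On the right, p_1'(-1) = b, so b = -1.

-1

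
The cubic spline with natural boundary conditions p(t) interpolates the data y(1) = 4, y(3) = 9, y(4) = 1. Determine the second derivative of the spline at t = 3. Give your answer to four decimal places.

Write M_i for p''(x_i). With h_i = 2, 1 and divided differences Δ_i = 5/2, -8, the continuity of p' gives the tridiagonal system
  2·M_0 + 6·M_1 + 1·M_2 = 6(Δ_1 - Δ_0) = -63
Natural end conditions: M_0 = M_2 = 0.
Hence M_0 = 0, M_1 = -21/2, M_2 = 0.

-10.5000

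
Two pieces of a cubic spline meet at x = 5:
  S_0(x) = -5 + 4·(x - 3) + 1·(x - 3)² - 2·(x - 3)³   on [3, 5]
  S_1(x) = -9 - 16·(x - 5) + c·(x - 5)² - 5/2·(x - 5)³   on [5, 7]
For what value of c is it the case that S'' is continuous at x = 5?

S_0''(x) = 2 - 12·(x - 3), so S_0''(5) = -22. On the right, S_1''(5) = 2c, so c = -11.

-11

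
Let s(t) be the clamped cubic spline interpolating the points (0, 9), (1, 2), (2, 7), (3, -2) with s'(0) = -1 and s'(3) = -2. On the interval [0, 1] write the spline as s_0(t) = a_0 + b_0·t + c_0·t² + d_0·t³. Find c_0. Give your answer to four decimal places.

-18.3333

With m_i denoting the second derivative at x_i, h_i = 1, 1, 1, and Δ_i = (y_(i+1) − y_i)/h_i = -7, 5, -9:
  1·m_0 + 4·m_1 + 1·m_2 = 6(Δ_1 - Δ_0) = 72
  1·m_1 + 4·m_2 + 1·m_3 = 6(Δ_2 - Δ_1) = -84
Clamped end conditions give two more equations: 2h_0·m_0 + h_0·m_1 = 6(Δ_0 - s'(0)) = -36 and h_2·m_2 + 2h_2·m_3 = 6(s'(3) - Δ_2) = 42.
Solving: m_0 = -110/3, m_1 = 112/3, m_2 = -122/3, m_3 = 124/3.
On [0, 1], with s_0(t) = a_0 + b_0·t + c_0·t² + d_0·t³: c_0 = m_0/2 = -55/3, d_0 = (m_1 - m_0)/(6h_0) = 37/3, b_0 = Δ_0 - h_0(2m_0 + m_1)/6 = -1.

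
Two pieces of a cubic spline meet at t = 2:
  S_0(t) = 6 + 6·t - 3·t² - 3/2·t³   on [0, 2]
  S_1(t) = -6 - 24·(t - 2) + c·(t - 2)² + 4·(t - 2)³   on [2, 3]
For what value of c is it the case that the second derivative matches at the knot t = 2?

S_0''(t) = -6 - 9·t, so S_0''(2) = -24. On the right, S_1''(2) = 2c, so c = -12.

-12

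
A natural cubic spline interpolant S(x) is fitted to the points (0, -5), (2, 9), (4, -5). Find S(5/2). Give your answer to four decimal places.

7.7969

Let M_i = S''(x_i). Step sizes h_i = 2, 2; slopes of the chords Δ_i = (y_(i+1) - y_i)/h_i = 7, -7.
  2·M_0 + 8·M_1 + 2·M_2 = 6(Δ_1 - Δ_0) = -84
Natural end conditions: M_0 = M_2 = 0.
Forward elimination and back-substitution give M_0 = 0, M_1 = -21/2, M_2 = 0.
On [2, 4], S(x) = 9 + 0·(x - 2) - 21/4·(x - 2)² + 7/8·(x - 2)³.
With (x - 2) = 1/2: S(5/2) = 499/64.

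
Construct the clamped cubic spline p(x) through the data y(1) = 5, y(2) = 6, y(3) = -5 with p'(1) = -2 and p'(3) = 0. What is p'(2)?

-7

Let σ_i = p''(x_i). Step sizes h_i = 1, 1; slopes of the chords Δ_i = (y_(i+1) - y_i)/h_i = 1, -11.
  1·σ_0 + 4·σ_1 + 1·σ_2 = 6(Δ_1 - Δ_0) = -72
Clamped end conditions give two more equations: 2h_0·σ_0 + h_0·σ_1 = 6(Δ_0 - p'(1)) = 18 and h_1·σ_1 + 2h_1·σ_2 = 6(p'(3) - Δ_1) = 66.
Solving: σ_0 = 28, σ_1 = -38, σ_2 = 52.
On [2, 3], p'(x) = b_1 + 2c_1·(x - 2) + 3d_1·(x - 2)² with b_1 = Δ_1 - h_1(2σ_1 + σ_2)/6 = -7, c_1 = σ_1/2 = -19, d_1 = (σ_2 - σ_1)/(6h_1) = 15. So p'(2) = -7.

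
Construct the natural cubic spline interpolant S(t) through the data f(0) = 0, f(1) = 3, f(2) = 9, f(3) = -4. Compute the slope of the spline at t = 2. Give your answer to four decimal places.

Write m_i for S''(x_i). With h_i = 1, 1, 1 and divided differences Δ_i = 3, 6, -13, the continuity of S' gives the tridiagonal system
  1·m_0 + 4·m_1 + 1·m_2 = 6(Δ_1 - Δ_0) = 18
  1·m_1 + 4·m_2 + 1·m_3 = 6(Δ_2 - Δ_1) = -114
Natural end conditions: m_0 = m_3 = 0.
Forward elimination and back-substitution give m_0 = 0, m_1 = 62/5, m_2 = -158/5, m_3 = 0.
On [2, 3], S'(t) = b_2 + 2c_2·(t - 2) + 3d_2·(t - 2)² with b_2 = Δ_2 - h_2(2m_2 + m_3)/6 = -37/15, c_2 = m_2/2 = -79/5, d_2 = (m_3 - m_2)/(6h_2) = 79/15. So S'(2) = -37/15.

-2.4667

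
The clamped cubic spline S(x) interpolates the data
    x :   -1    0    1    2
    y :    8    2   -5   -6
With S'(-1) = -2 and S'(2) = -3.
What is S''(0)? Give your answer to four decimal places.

Write M_i for S''(x_i). With h_i = 1, 1, 1 and divided differences Δ_i = -6, -7, -1, the continuity of S' gives the tridiagonal system
  1·M_0 + 4·M_1 + 1·M_2 = 6(Δ_1 - Δ_0) = -6
  1·M_1 + 4·M_2 + 1·M_3 = 6(Δ_2 - Δ_1) = 36
Clamped end conditions give two more equations: 2h_0·M_0 + h_0·M_1 = 6(Δ_0 - S'(-1)) = -24 and h_2·M_2 + 2h_2·M_3 = 6(S'(2) - Δ_2) = -12.
Solving: M_0 = -166/15, M_1 = -28/15, M_2 = 188/15, M_3 = -184/15.

-1.8667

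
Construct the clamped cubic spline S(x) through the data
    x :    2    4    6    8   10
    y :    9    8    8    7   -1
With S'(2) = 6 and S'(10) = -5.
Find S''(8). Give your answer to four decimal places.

With M_i denoting the second derivative at x_i, h_i = 2, 2, 2, 2, and Δ_i = (y_(i+1) − y_i)/h_i = -1/2, 0, -1/2, -4:
  2·M_0 + 8·M_1 + 2·M_2 = 6(Δ_1 - Δ_0) = 3
  2·M_1 + 8·M_2 + 2·M_3 = 6(Δ_2 - Δ_1) = -3
  2·M_2 + 8·M_3 + 2·M_4 = 6(Δ_3 - Δ_2) = -21
Clamped end conditions give two more equations: 2h_0·M_0 + h_0·M_1 = 6(Δ_0 - S'(2)) = -39 and h_3·M_3 + 2h_3·M_4 = 6(S'(10) - Δ_3) = -6.
Solving the tridiagonal system: M_0 = -641/56, M_1 = 95/28, M_2 = -5/8, M_3 = -67/28, M_4 = -17/56.

-2.3929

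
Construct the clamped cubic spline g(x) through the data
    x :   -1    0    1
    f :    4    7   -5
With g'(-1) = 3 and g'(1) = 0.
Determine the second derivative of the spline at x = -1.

Put σ_i = g'' at the i-th knot. Here h = (1, 1) and Δ = (3, -12), so the interior equations h_(i-1)·σ_(i-1) + 2(h_(i-1)+h_i)·σ_i + h_i·σ_(i+1) = 6(Δ_i − Δ_(i-1)) read
  1·σ_0 + 4·σ_1 + 1·σ_2 = 6(Δ_1 - Δ_0) = -90
Clamped end conditions give two more equations: 2h_0·σ_0 + h_0·σ_1 = 6(Δ_0 - g'(-1)) = 0 and h_1·σ_1 + 2h_1·σ_2 = 6(g'(1) - Δ_1) = 72.
Solving: σ_0 = 21, σ_1 = -42, σ_2 = 57.

21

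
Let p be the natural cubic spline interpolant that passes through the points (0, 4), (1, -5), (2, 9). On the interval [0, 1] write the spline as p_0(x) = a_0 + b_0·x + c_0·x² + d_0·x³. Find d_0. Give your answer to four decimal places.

Put σ_i = p'' at the i-th knot. Here h = (1, 1) and Δ = (-9, 14), so the interior equations h_(i-1)·σ_(i-1) + 2(h_(i-1)+h_i)·σ_i + h_i·σ_(i+1) = 6(Δ_i − Δ_(i-1)) read
  1·σ_0 + 4·σ_1 + 1·σ_2 = 6(Δ_1 - Δ_0) = 138
Natural end conditions: σ_0 = σ_2 = 0.
Hence σ_0 = 0, σ_1 = 69/2, σ_2 = 0.
On [0, 1], with p_0(x) = a_0 + b_0·x + c_0·x² + d_0·x³: c_0 = σ_0/2 = 0, d_0 = (σ_1 - σ_0)/(6h_0) = 23/4, b_0 = Δ_0 - h_0(2σ_0 + σ_1)/6 = -59/4.

5.7500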